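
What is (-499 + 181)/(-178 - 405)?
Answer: 6/11 ≈ 0.54545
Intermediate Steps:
(-499 + 181)/(-178 - 405) = -318/(-583) = -318*(-1/583) = 6/11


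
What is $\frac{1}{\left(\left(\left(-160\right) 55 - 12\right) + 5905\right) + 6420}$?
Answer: $\frac{1}{3513} \approx 0.00028466$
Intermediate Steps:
$\frac{1}{\left(\left(\left(-160\right) 55 - 12\right) + 5905\right) + 6420} = \frac{1}{\left(\left(-8800 + \left(-78 + 66\right)\right) + 5905\right) + 6420} = \frac{1}{\left(\left(-8800 - 12\right) + 5905\right) + 6420} = \frac{1}{\left(-8812 + 5905\right) + 6420} = \frac{1}{-2907 + 6420} = \frac{1}{3513}$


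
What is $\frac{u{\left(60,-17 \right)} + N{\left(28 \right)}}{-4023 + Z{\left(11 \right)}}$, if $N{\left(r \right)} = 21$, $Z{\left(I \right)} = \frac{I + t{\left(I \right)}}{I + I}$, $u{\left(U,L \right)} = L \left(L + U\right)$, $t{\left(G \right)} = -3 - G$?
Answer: $\frac{15620}{88509} \approx 0.17648$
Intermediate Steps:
$Z{\left(I \right)} = - \frac{3}{2 I}$ ($Z{\left(I \right)} = \frac{I - \left(3 + I\right)}{I + I} = - \frac{3}{2 I}$)
$\frac{u{\left(60,-17 \right)} + N{\left(28 \right)}}{-4023 + Z{\left(11 \right)}} = \frac{- 17 \left(-17 + 60\right) + 21}{-4023 - \frac{3}{2 \cdot 11}} = \frac{\left(-17\right) 43 + 21}{-4023 - \frac{3}{22}} = \frac{-731 + 21}{-4023 - \frac{3}{22}} = - \frac{710}{- \frac{88509}{22}} = \left(-710\right) \left(- \frac{22}{88509}\right) = \frac{15620}{88509}$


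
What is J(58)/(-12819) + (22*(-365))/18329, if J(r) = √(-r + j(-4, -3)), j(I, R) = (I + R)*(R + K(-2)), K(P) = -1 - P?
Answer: -8030/18329 - 2*I*√11/12819 ≈ -0.4381 - 0.00051745*I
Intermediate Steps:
j(I, R) = (1 + R)*(I + R) (j(I, R) = (I + R)*(R + (-1 - 1*(-2))) = (I + R)*(R + (-1 + 2)) = (I + R)*(R + 1) = (I + R)*(1 + R) = (1 + R)*(I + R))
J(r) = √(14 - r) (J(r) = √(-r + (-4 - 3 + (-3)² - 4*(-3))) = √(-r + (-4 - 3 + 9 + 12)) = √(-r + 14) = √(14 - r))
J(58)/(-12819) + (22*(-365))/18329 = √(14 - 1*58)/(-12819) + (22*(-365))/18329 = √(14 - 58)*(-1/12819) - 8030*1/18329 = √(-44)*(-1/12819) - 8030/18329 = (2*I*√11)*(-1/12819) - 8030/18329 = -2*I*√11/12819 - 8030/18329 = -8030/18329 - 2*I*√11/12819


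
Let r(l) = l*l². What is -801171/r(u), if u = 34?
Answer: -801171/39304 ≈ -20.384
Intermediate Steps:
r(l) = l³
-801171/r(u) = -801171/(34³) = -801171/39304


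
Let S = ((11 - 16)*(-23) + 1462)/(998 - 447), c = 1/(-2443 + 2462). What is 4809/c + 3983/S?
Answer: 7699300/83 ≈ 92763.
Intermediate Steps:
c = 1/19 ≈ 0.052632
S = 83/29 (S = (-5*(-23) + 1462)/551 = (115 + 1462)*(1/551) = 1577*(1/551) = 83/29 ≈ 2.8621)
4809/c + 3983/S = 4809/(1/19) + 3983/(83/29) = 4809*19 + 3983*(29/83) = 91371 + 115507/83 = 7699300/83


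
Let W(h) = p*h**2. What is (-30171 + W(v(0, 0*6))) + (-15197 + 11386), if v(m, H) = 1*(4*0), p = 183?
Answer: -33982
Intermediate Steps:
v(m, H) = 0 (v(m, H) = 1*0 = 0)
W(h) = 183*h**2
(-30171 + W(v(0, 0*6))) + (-15197 + 11386) = (-30171 + 183*0**2) + (-15197 + 11386) = (-30171 + 183*0) - 3811 = (-30171 + 0) - 3811 = -30171 - 3811 = -33982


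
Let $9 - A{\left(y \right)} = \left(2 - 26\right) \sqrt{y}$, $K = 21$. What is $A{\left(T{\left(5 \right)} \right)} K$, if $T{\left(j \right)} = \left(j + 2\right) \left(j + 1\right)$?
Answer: $189 + 504 \sqrt{42} \approx 3455.3$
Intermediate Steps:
$T{\left(j \right)} = \left(1 + j\right) \left(2 + j\right)$ ($T{\left(j \right)} = \left(2 + j\right) \left(1 + j\right) = \left(1 + j\right) \left(2 + j\right)$)
$A{\left(y \right)} = 9 + 24 \sqrt{y}$ ($A{\left(y \right)} = 9 - \left(2 - 26\right) \sqrt{y} = 9 - - 24 \sqrt{y} = 9 + 24 \sqrt{y}$)
$A{\left(T{\left(5 \right)} \right)} K = \left(9 + 24 \sqrt{2 + 5^{2} + 3 \cdot 5}\right) 21 = \left(9 + 24 \sqrt{2 + 25 + 15}\right) 21 = \left(9 + 24 \sqrt{42}\right) 21 = 189 + 504 \sqrt{42}$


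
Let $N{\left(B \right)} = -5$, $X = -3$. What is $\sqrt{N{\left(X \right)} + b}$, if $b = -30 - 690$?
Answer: $5 i \sqrt{29} \approx 26.926 i$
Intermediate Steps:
$b = -720$ ($b = -30 - 690 = -720$)
$\sqrt{N{\left(X \right)} + b} = \sqrt{-5 - 720} = \sqrt{-725} = 5 i \sqrt{29}$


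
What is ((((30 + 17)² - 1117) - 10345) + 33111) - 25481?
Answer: -1623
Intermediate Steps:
((((30 + 17)² - 1117) - 10345) + 33111) - 25481 = (((47² - 1117) - 10345) + 33111) - 25481 = (((2209 - 1117) - 10345) + 33111) - 25481 = ((1092 - 10345) + 33111) - 25481 = (-9253 + 33111) - 25481 = 23858 - 25481 = -1623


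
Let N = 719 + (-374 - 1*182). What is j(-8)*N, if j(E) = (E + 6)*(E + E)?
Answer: 5216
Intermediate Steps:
j(E) = 2*E*(6 + E) (j(E) = (6 + E)*(2*E) = 2*E*(6 + E))
N = 163 (N = 719 + (-374 - 182) = 719 - 556 = 163)
j(-8)*N = (2*(-8)*(6 - 8))*163 = (2*(-8)*(-2))*163 = 32*163 = 5216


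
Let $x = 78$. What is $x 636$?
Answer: $49608$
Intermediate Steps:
$x 636 = 78 \cdot 636 = 49608$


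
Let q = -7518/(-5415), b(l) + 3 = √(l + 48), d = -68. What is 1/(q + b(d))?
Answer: -5250745/73622781 - 6516050*I*√5/73622781 ≈ -0.07132 - 0.19791*I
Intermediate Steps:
b(l) = -3 + √(48 + l) (b(l) = -3 + √(l + 48) = -3 + √(48 + l))
q = 2506/1805 (q = -7518*(-1/5415) = 2506/1805 ≈ 1.3884)
1/(q + b(d)) = 1/(2506/1805 + (-3 + √(48 - 68))) = 1/(2506/1805 + (-3 + √(-20))) = 1/(2506/1805 + (-3 + 2*I*√5)) = 1/(-2909/1805 + 2*I*√5)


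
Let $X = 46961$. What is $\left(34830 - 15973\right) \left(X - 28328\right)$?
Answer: $351362481$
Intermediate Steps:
$\left(34830 - 15973\right) \left(X - 28328\right) = \left(34830 - 15973\right) \left(46961 - 28328\right) = 18857 \cdot 18633 = 351362481$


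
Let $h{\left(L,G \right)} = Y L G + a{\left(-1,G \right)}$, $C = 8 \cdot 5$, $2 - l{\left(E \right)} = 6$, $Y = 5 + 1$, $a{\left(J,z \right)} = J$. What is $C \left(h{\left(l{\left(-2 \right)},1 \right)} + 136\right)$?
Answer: $4440$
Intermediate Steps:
$Y = 6$
$l{\left(E \right)} = -4$ ($l{\left(E \right)} = 2 - 6 = -4$)
$C = 40$
$h{\left(L,G \right)} = -1 + 6 G L$ ($h{\left(L,G \right)} = 6 L G - 1 = 6 G L - 1 = -1 + 6 G L$)
$C \left(h{\left(l{\left(-2 \right)},1 \right)} + 136\right) = 40 \left(\left(-1 + 6 \cdot 1 \left(-4\right)\right) + 136\right) = 40 \left(\left(-1 - 24\right) + 136\right) = 40 \left(-25 + 136\right) = 40 \cdot 111 = 4440$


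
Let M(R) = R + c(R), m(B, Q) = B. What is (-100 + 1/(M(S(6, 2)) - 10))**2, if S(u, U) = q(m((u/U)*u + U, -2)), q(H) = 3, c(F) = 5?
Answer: 40401/4 ≈ 10100.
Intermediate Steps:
S(u, U) = 3
M(R) = 5 + R (M(R) = R + 5 = 5 + R)
(-100 + 1/(M(S(6, 2)) - 10))**2 = (-100 + 1/((5 + 3) - 10))**2 = (-100 + 1/(8 - 10))**2 = (-100 + 1/(-2))**2 = (-100 - 1/2)**2 = (-201/2)**2 = 40401/4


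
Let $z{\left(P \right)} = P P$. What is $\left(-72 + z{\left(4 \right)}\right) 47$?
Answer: $-2632$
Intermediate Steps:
$z{\left(P \right)} = P^{2}$
$\left(-72 + z{\left(4 \right)}\right) 47 = \left(-72 + 4^{2}\right) 47 = \left(-72 + 16\right) 47 = \left(-56\right) 47 = -2632$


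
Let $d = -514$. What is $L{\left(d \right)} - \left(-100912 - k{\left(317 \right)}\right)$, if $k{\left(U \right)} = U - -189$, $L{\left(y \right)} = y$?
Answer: $100904$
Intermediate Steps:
$k{\left(U \right)} = 189 + U$ ($k{\left(U \right)} = U + 189 = 189 + U$)
$L{\left(d \right)} - \left(-100912 - k{\left(317 \right)}\right) = -514 + \left(\left(\left(189 + 317\right) + 138785\right) - 37873\right) = -514 + \left(\left(506 + 138785\right) - 37873\right) = -514 + \left(139291 - 37873\right) = -514 + 101418 = 100904$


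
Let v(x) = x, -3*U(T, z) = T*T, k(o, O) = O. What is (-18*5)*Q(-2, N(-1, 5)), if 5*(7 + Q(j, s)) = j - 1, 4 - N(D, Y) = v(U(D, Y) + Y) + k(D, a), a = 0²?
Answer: 684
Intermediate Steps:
a = 0
U(T, z) = -T²/3 (U(T, z) = -T*T/3 = -T²/3)
N(D, Y) = 4 - Y + D²/3 (N(D, Y) = 4 - ((-D²/3 + Y) + 0) = 4 - ((Y - D²/3) + 0) = 4 - (Y - D²/3) = 4 + (-Y + D²/3) = 4 - Y + D²/3)
Q(j, s) = -36/5 + j/5 (Q(j, s) = -7 + (j - 1)/5 = -7 + (-1 + j)/5 = -7 + (-⅕ + j/5) = -36/5 + j/5)
(-18*5)*Q(-2, N(-1, 5)) = (-18*5)*(-36/5 + (⅕)*(-2)) = -90*(-36/5 - ⅖) = -90*(-38/5) = 684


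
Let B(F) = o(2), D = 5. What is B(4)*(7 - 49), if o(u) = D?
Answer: -210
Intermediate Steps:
o(u) = 5
B(F) = 5
B(4)*(7 - 49) = 5*(7 - 49) = 5*(-42) = -210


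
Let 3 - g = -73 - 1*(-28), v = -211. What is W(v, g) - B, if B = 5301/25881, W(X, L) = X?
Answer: -1822064/8627 ≈ -211.20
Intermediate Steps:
g = 48 (g = 3 - (-73 - 1*(-28)) = 3 - (-73 + 28) = 3 - 1*(-45) = 3 + 45 = 48)
B = 1767/8627 (B = 5301*(1/25881) = 1767/8627 ≈ 0.20482)
W(v, g) - B = -211 - 1*1767/8627 = -211 - 1767/8627 = -1822064/8627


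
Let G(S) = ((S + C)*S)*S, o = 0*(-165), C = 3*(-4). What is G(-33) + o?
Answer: -49005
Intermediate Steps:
C = -12
o = 0
G(S) = S²*(-12 + S) (G(S) = ((S - 12)*S)*S = ((-12 + S)*S)*S = (S*(-12 + S))*S = S²*(-12 + S))
G(-33) + o = (-33)²*(-12 - 33) + 0 = 1089*(-45) + 0 = -49005 + 0 = -49005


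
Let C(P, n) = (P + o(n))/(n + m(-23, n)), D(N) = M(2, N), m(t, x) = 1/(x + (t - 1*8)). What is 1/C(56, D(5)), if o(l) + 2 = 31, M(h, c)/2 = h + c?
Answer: 237/1445 ≈ 0.16401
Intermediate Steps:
M(h, c) = 2*c + 2*h (M(h, c) = 2*(h + c) = 2*(c + h) = 2*c + 2*h)
m(t, x) = 1/(-8 + t + x) (m(t, x) = 1/(x + (t - 8)) = 1/(x + (-8 + t)) = 1/(-8 + t + x))
D(N) = 4 + 2*N (D(N) = 2*N + 2*2 = 2*N + 4 = 4 + 2*N)
o(l) = 29 (o(l) = -2 + 31 = 29)
C(P, n) = (29 + P)/(n + 1/(-31 + n)) (C(P, n) = (P + 29)/(n + 1/(-8 - 23 + n)) = (29 + P)/(n + 1/(-31 + n)))
1/C(56, D(5)) = 1/((-31 + (4 + 2*5))*(29 + 56)/(1 + (4 + 2*5)*(-31 + (4 + 2*5)))) = 1/((-31 + (4 + 10))*85/(1 + (4 + 10)*(-31 + (4 + 10)))) = 1/((-31 + 14)*85/(1 + 14*(-31 + 14))) = 1/(-17*85/(1 + 14*(-17))) = 1/(-17*85/(1 - 238)) = 1/(-17*85/(-237)) = 1/(-1/237*(-17)*85) = 1/(1445/237) = 237/1445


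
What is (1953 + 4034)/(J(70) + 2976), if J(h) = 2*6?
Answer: 5987/2988 ≈ 2.0037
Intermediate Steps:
J(h) = 12
(1953 + 4034)/(J(70) + 2976) = (1953 + 4034)/(12 + 2976) = 5987/2988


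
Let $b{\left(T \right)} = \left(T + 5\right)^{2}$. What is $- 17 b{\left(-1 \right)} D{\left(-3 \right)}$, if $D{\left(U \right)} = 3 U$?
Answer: $2448$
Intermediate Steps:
$b{\left(T \right)} = \left(5 + T\right)^{2}$
$- 17 b{\left(-1 \right)} D{\left(-3 \right)} = - 17 \left(5 - 1\right)^{2} \cdot 3 \left(-3\right) = - 17 \cdot 4^{2} \left(-9\right) = \left(-17\right) 16 \left(-9\right) = \left(-272\right) \left(-9\right) = 2448$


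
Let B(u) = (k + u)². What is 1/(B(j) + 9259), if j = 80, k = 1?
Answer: 1/15820 ≈ 6.3211e-5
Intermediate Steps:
B(u) = (1 + u)²
1/(B(j) + 9259) = 1/((1 + 80)² + 9259) = 1/(81² + 9259) = 1/(6561 + 9259) = 1/15820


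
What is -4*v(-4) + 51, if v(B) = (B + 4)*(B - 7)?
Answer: 51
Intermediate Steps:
v(B) = (-7 + B)*(4 + B) (v(B) = (4 + B)*(-7 + B) = (-7 + B)*(4 + B))
-4*v(-4) + 51 = -4*(-28 + (-4)**2 - 3*(-4)) + 51 = -4*(-28 + 16 + 12) + 51 = -4*0 + 51 = 0 + 51 = 51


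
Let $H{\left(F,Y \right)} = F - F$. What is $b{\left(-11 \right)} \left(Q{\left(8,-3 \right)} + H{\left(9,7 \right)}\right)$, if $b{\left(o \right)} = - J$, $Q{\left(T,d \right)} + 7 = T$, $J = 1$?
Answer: $-1$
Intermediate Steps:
$Q{\left(T,d \right)} = -7 + T$
$H{\left(F,Y \right)} = 0$
$b{\left(o \right)} = -1$ ($b{\left(o \right)} = \left(-1\right) 1 = -1$)
$b{\left(-11 \right)} \left(Q{\left(8,-3 \right)} + H{\left(9,7 \right)}\right) = - (\left(-7 + 8\right) + 0) = - (1 + 0) = \left(-1\right) 1 = -1$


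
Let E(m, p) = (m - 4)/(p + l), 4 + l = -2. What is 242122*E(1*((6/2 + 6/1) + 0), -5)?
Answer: -1210610/11 ≈ -1.1006e+5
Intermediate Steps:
l = -6 (l = -4 - 2 = -6)
E(m, p) = (-4 + m)/(-6 + p) (E(m, p) = (m - 4)/(p - 6) = (-4 + m)/(-6 + p))
242122*E(1*((6/2 + 6/1) + 0), -5) = 242122*((-4 + 1*((6/2 + 6/1) + 0))/(-6 - 5)) = 242122*((-4 + 1*((6*(1/2) + 6*1) + 0))/(-11)) = 242122*(-(-4 + 1*((3 + 6) + 0))/11) = 242122*(-(-4 + 1*(9 + 0))/11) = 242122*(-(-4 + 1*9)/11) = 242122*(-(-4 + 9)/11) = 242122*(-1/11*5) = 242122*(-5/11) = -1210610/11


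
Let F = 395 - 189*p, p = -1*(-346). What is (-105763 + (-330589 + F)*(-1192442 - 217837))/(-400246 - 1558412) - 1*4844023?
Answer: -10045673744423/1958658 ≈ -5.1289e+6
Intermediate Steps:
p = 346
F = -64999 (F = 395 - 189*346 = 395 - 65394 = -64999)
(-105763 + (-330589 + F)*(-1192442 - 217837))/(-400246 - 1558412) - 1*4844023 = (-105763 + (-330589 - 64999)*(-1192442 - 217837))/(-400246 - 1558412) - 1*4844023 = (-105763 - 395588*(-1410279))/(-1958658) - 4844023 = (-105763 + 557889449052)*(-1/1958658) - 4844023 = 557889343289*(-1/1958658) - 4844023 = -557889343289/1958658 - 4844023 = -10045673744423/1958658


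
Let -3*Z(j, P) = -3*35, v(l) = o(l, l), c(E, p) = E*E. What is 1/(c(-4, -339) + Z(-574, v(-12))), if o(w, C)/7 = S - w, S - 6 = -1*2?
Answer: 1/51 ≈ 0.019608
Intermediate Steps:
S = 4 (S = 6 - 1*2 = 6 - 2 = 4)
o(w, C) = 28 - 7*w (o(w, C) = 7*(4 - w) = 28 - 7*w)
c(E, p) = E²
v(l) = 28 - 7*l
Z(j, P) = 35 (Z(j, P) = -(-1)*35 = -⅓*(-105) = 35)
1/(c(-4, -339) + Z(-574, v(-12))) = 1/((-4)² + 35) = 1/(16 + 35) = 1/51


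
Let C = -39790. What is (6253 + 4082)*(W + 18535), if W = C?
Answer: -219670425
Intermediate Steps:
W = -39790
(6253 + 4082)*(W + 18535) = (6253 + 4082)*(-39790 + 18535) = 10335*(-21255) = -219670425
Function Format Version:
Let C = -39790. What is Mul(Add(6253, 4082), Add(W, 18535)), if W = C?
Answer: -219670425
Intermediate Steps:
W = -39790
Mul(Add(6253, 4082), Add(W, 18535)) = Mul(Add(6253, 4082), Add(-39790, 18535)) = Mul(10335, -21255) = -219670425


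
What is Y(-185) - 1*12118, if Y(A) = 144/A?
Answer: -2241974/185 ≈ -12119.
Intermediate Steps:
Y(-185) - 1*12118 = 144/(-185) - 1*12118 = 144*(-1/185) - 12118 = -144/185 - 12118 = -2241974/185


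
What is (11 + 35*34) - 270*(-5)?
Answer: 2551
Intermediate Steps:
(11 + 35*34) - 270*(-5) = (11 + 1190) + 1350 = 1201 + 1350 = 2551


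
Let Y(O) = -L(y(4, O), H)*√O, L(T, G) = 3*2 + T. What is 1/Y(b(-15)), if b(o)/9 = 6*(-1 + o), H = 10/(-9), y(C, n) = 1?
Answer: I*√6/504 ≈ 0.0048601*I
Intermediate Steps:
H = -10/9 (H = 10*(-⅑) = -10/9 ≈ -1.1111)
L(T, G) = 6 + T
b(o) = -54 + 54*o (b(o) = 9*(6*(-1 + o)) = 9*(-6 + 6*o) = -54 + 54*o)
Y(O) = -7*√O (Y(O) = -(6 + 1)*√O = -7*√O)
1/Y(b(-15)) = 1/(-7*√(-54 + 54*(-15))) = 1/(-7*√(-54 - 810)) = 1/(-84*I*√6) = I*√6/504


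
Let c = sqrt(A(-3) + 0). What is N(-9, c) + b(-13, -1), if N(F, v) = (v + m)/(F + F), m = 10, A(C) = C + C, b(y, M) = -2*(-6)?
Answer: 103/9 - I*sqrt(6)/18 ≈ 11.444 - 0.13608*I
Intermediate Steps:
b(y, M) = 12
A(C) = 2*C
c = I*sqrt(6) (c = sqrt(2*(-3) + 0) = sqrt(-6 + 0) = sqrt(-6) = I*sqrt(6) ≈ 2.4495*I)
N(F, v) = (10 + v)/(2*F) (N(F, v) = (v + 10)/(F + F) = (10 + v)/((2*F)) = (10 + v)*(1/(2*F)) = (10 + v)/(2*F))
N(-9, c) + b(-13, -1) = (1/2)*(10 + I*sqrt(6))/(-9) + 12 = (1/2)*(-1/9)*(10 + I*sqrt(6)) + 12 = (-5/9 - I*sqrt(6)/18) + 12 = 103/9 - I*sqrt(6)/18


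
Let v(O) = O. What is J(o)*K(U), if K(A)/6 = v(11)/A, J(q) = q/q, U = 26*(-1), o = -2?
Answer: -33/13 ≈ -2.5385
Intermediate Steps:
U = -26
J(q) = 1
K(A) = 66/A (K(A) = 6*(11/A) = 66/A)
J(o)*K(U) = 1*(66/(-26)) = 1*(66*(-1/26)) = 1*(-33/13) = -33/13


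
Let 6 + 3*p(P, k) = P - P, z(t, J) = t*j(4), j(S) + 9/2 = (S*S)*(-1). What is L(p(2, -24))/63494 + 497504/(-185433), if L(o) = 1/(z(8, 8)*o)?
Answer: -10361034038695/3861833591856 ≈ -2.6829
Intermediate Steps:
j(S) = -9/2 - S² (j(S) = -9/2 + (S*S)*(-1) = -9/2 + S²*(-1) = -9/2 - S²)
z(t, J) = -41*t/2 (z(t, J) = t*(-9/2 - 1*4²) = t*(-9/2 - 1*16) = t*(-9/2 - 16) = t*(-41/2) = -41*t/2)
p(P, k) = -2 (p(P, k) = -2 + (P - P)/3 = -2 + (⅓)*0 = -2 + 0 = -2)
L(o) = -1/(164*o) (L(o) = 1/(((-41/2*8))*o) = 1/((-164)*o) = -1/(164*o))
L(p(2, -24))/63494 + 497504/(-185433) = -1/164/(-2)/63494 + 497504/(-185433) = -1/164*(-½)*(1/63494) + 497504*(-1/185433) = (1/328)*(1/63494) - 497504/185433 = 1/20826032 - 497504/185433 = -10361034038695/3861833591856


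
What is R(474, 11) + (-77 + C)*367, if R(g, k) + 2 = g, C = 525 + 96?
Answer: 200120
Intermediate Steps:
C = 621
R(g, k) = -2 + g
R(474, 11) + (-77 + C)*367 = (-2 + 474) + (-77 + 621)*367 = 472 + 544*367 = 472 + 199648 = 200120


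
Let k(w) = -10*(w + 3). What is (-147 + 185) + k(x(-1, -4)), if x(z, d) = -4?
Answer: 48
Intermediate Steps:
k(w) = -30 - 10*w (k(w) = -10*(3 + w) = -30 - 10*w)
(-147 + 185) + k(x(-1, -4)) = (-147 + 185) + (-30 - 10*(-4)) = 38 + (-30 + 40) = 38 + 10 = 48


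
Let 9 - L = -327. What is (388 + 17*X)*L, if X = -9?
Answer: 78960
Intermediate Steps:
L = 336 (L = 9 - 1*(-327) = 9 + 327 = 336)
(388 + 17*X)*L = (388 + 17*(-9))*336 = (388 - 153)*336 = 235*336 = 78960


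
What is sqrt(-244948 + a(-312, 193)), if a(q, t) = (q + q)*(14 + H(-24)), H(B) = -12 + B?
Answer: 2*I*sqrt(57805) ≈ 480.85*I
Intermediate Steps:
a(q, t) = -44*q (a(q, t) = (q + q)*(14 + (-12 - 24)) = (2*q)*(14 - 36) = (2*q)*(-22) = -44*q)
sqrt(-244948 + a(-312, 193)) = sqrt(-244948 - 44*(-312)) = sqrt(-244948 + 13728) = sqrt(-231220) = 2*I*sqrt(57805)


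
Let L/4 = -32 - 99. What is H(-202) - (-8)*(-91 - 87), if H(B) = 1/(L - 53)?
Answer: -821649/577 ≈ -1424.0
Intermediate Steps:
L = -524 (L = 4*(-32 - 99) = 4*(-131) = -524)
H(B) = -1/577 (H(B) = 1/(-524 - 53) = 1/(-577) = -1/577)
H(-202) - (-8)*(-91 - 87) = -1/577 - (-8)*(-91 - 87) = -1/577 - (-8)*(-178) = -1/577 - 1*1424 = -1/577 - 1424 = -821649/577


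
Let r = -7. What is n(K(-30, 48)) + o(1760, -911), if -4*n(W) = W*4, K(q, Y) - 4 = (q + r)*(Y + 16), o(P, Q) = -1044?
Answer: 1320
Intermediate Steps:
K(q, Y) = 4 + (-7 + q)*(16 + Y) (K(q, Y) = 4 + (q - 7)*(Y + 16) = 4 + (-7 + q)*(16 + Y))
n(W) = -W (n(W) = -W*4/4 = -W)
n(K(-30, 48)) + o(1760, -911) = -(-108 - 7*48 + 16*(-30) + 48*(-30)) - 1044 = -(-108 - 336 - 480 - 1440) - 1044 = -1*(-2364) - 1044 = 2364 - 1044 = 1320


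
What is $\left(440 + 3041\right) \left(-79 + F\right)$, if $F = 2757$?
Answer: $9322118$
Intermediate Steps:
$\left(440 + 3041\right) \left(-79 + F\right) = \left(440 + 3041\right) \left(-79 + 2757\right) = 3481 \cdot 2678 = 9322118$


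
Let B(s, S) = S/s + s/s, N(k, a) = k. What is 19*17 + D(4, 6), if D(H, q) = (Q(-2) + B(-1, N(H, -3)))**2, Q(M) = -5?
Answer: 387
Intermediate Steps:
B(s, S) = 1 + S/s (B(s, S) = S/s + 1 = 1 + S/s)
D(H, q) = (-4 - H)**2 (D(H, q) = (-5 + (H - 1)/(-1))**2 = (-5 - (-1 + H))**2 = (-5 + (1 - H))**2 = (-4 - H)**2)
19*17 + D(4, 6) = 19*17 + (4 + 4)**2 = 323 + 8**2 = 323 + 64 = 387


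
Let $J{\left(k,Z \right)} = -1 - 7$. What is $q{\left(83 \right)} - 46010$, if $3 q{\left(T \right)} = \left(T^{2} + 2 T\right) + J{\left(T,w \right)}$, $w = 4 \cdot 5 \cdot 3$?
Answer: $-43661$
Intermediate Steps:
$w = 60$ ($w = 20 \cdot 3 = 60$)
$J{\left(k,Z \right)} = -8$ ($J{\left(k,Z \right)} = -1 - 7 = -8$)
$q{\left(T \right)} = - \frac{8}{3} + \frac{T^{2}}{3} + \frac{2 T}{3}$ ($q{\left(T \right)} = \frac{\left(T^{2} + 2 T\right) - 8}{3} = \frac{-8 + T^{2} + 2 T}{3} = - \frac{8}{3} + \frac{T^{2}}{3} + \frac{2 T}{3}$)
$q{\left(83 \right)} - 46010 = \left(- \frac{8}{3} + \frac{83^{2}}{3} + \frac{2}{3} \cdot 83\right) - 46010 = \left(- \frac{8}{3} + \frac{1}{3} \cdot 6889 + \frac{166}{3}\right) - 46010 = \left(- \frac{8}{3} + \frac{6889}{3} + \frac{166}{3}\right) - 46010 = 2349 - 46010 = -43661$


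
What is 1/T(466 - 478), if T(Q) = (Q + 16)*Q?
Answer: -1/48 ≈ -0.020833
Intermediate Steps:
T(Q) = Q*(16 + Q) (T(Q) = (16 + Q)*Q = Q*(16 + Q))
1/T(466 - 478) = 1/((466 - 478)*(16 + (466 - 478))) = 1/(-12*(16 - 12)) = 1/(-12*4) = 1/(-48) = -1/48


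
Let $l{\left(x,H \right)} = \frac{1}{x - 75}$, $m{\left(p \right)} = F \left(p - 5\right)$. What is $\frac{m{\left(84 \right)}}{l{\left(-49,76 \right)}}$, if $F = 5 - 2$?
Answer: $-29388$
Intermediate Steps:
$F = 3$ ($F = 5 - 2 = 3$)
$m{\left(p \right)} = -15 + 3 p$ ($m{\left(p \right)} = 3 \left(p - 5\right) = 3 \left(-5 + p\right) = -15 + 3 p$)
$l{\left(x,H \right)} = \frac{1}{-75 + x}$
$\frac{m{\left(84 \right)}}{l{\left(-49,76 \right)}} = \frac{-15 + 3 \cdot 84}{\frac{1}{-75 - 49}} = \frac{-15 + 252}{\frac{1}{-124}} = \frac{237}{- \frac{1}{124}} = 237 \left(-124\right) = -29388$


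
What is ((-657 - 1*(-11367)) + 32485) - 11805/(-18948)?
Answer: 272823555/6316 ≈ 43196.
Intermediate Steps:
((-657 - 1*(-11367)) + 32485) - 11805/(-18948) = ((-657 + 11367) + 32485) - 11805*(-1/18948) = (10710 + 32485) + 3935/6316 = 43195 + 3935/6316 = 272823555/6316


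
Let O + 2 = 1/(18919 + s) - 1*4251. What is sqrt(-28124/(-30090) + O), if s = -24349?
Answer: I*sqrt(126125085400093410)/5446290 ≈ 65.208*I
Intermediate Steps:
O = -23093791/5430 (O = -2 + (1/(18919 - 24349) - 1*4251) = -2 + (1/(-5430) - 4251) = -2 + (-1/5430 - 4251) = -2 - 23082931/5430 = -23093791/5430 ≈ -4253.0)
sqrt(-28124/(-30090) + O) = sqrt(-28124/(-30090) - 23093791/5430) = sqrt(-28124*(-1/30090) - 23093791/5430) = sqrt(14062/15045 - 23093791/5430) = sqrt(-23157981929/5446290) = I*sqrt(126125085400093410)/5446290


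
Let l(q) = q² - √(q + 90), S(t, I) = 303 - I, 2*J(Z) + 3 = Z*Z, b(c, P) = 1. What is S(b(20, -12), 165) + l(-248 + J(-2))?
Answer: 245577/4 - 3*I*√70/2 ≈ 61394.0 - 12.55*I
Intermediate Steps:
J(Z) = -3/2 + Z²/2 (J(Z) = -3/2 + (Z*Z)/2 = -3/2 + Z²/2)
l(q) = q² - √(90 + q)
S(b(20, -12), 165) + l(-248 + J(-2)) = (303 - 1*165) + ((-248 + (-3/2 + (½)*(-2)²))² - √(90 + (-248 + (-3/2 + (½)*(-2)²)))) = (303 - 165) + ((-248 + (-3/2 + (½)*4))² - √(90 + (-248 + (-3/2 + (½)*4)))) = 138 + ((-248 + (-3/2 + 2))² - √(90 + (-248 + (-3/2 + 2)))) = 138 + ((-248 + ½)² - √(90 + (-248 + ½))) = 138 + ((-495/2)² - √(90 - 495/2)) = 138 + (245025/4 - √(-315/2)) = 138 + (245025/4 - 3*I*√70/2) = 245577/4 - 3*I*√70/2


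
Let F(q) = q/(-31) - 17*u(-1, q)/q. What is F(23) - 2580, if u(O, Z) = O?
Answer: -1839542/713 ≈ -2580.0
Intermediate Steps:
F(q) = 17/q - q/31 (F(q) = q/(-31) - 17*(-1/q) = q*(-1/31) - 17*(-1/q) = -q/31 - 17*(-1/q) = -q/31 - (-17)/q = -q/31 + 17/q = 17/q - q/31)
F(23) - 2580 = (17/23 - 1/31*23) - 2580 = (17*(1/23) - 23/31) - 2580 = (17/23 - 23/31) - 2580 = -2/713 - 2580 = -1839542/713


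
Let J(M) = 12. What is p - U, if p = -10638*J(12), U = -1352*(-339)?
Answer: -585984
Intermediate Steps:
U = 458328
p = -127656 (p = -10638*12 = -127656)
p - U = -127656 - 1*458328 = -127656 - 458328 = -585984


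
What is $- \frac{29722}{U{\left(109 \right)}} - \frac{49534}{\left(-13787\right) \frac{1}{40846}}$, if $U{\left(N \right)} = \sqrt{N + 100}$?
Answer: $\frac{2023265764}{13787} - \frac{2702 \sqrt{209}}{19} \approx 1.447 \cdot 10^{5}$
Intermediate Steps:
$U{\left(N \right)} = \sqrt{100 + N}$
$- \frac{29722}{U{\left(109 \right)}} - \frac{49534}{\left(-13787\right) \frac{1}{40846}} = - \frac{29722}{\sqrt{100 + 109}} - \frac{49534}{\left(-13787\right) \frac{1}{40846}} = - \frac{29722}{\sqrt{209}} - \frac{49534}{\left(-13787\right) \frac{1}{40846}} = - 29722 \frac{\sqrt{209}}{209} - \frac{49534}{- \frac{13787}{40846}} = - \frac{2702 \sqrt{209}}{19} - - \frac{2023265764}{13787} = - \frac{2702 \sqrt{209}}{19} + \frac{2023265764}{13787} = \frac{2023265764}{13787} - \frac{2702 \sqrt{209}}{19}$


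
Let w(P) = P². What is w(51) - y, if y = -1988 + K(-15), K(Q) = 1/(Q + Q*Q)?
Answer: 963689/210 ≈ 4589.0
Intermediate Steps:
K(Q) = 1/(Q + Q²)
y = -417479/210 (y = -1988 + 1/((-15)*(1 - 15)) = -1988 - 1/15/(-14) = -1988 - 1/15*(-1/14) = -1988 + 1/210 = -417479/210 ≈ -1988.0)
w(51) - y = 51² - 1*(-417479/210) = 2601 + 417479/210 = 963689/210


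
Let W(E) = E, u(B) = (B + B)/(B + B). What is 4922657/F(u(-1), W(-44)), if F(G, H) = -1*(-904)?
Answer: 4922657/904 ≈ 5445.4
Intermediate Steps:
u(B) = 1 (u(B) = (2*B)/((2*B)) = (2*B)*(1/(2*B)) = 1)
F(G, H) = 904
4922657/F(u(-1), W(-44)) = 4922657/904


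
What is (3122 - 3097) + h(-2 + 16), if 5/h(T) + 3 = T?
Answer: 280/11 ≈ 25.455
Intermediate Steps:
h(T) = 5/(-3 + T)
(3122 - 3097) + h(-2 + 16) = (3122 - 3097) + 5/(-3 + (-2 + 16)) = 25 + 5/(-3 + 14) = 25 + 5/11 = 280/11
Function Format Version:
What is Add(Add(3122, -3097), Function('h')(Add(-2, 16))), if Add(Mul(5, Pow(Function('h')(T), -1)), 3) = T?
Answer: Rational(280, 11) ≈ 25.455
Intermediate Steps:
Function('h')(T) = Mul(5, Pow(Add(-3, T), -1))
Add(Add(3122, -3097), Function('h')(Add(-2, 16))) = Add(Add(3122, -3097), Mul(5, Pow(Add(-3, Add(-2, 16)), -1))) = Add(25, Mul(5, Pow(Add(-3, 14), -1))) = Add(25, Mul(5, Pow(11, -1))) = Add(25, Mul(5, Rational(1, 11))) = Add(25, Rational(5, 11)) = Rational(280, 11)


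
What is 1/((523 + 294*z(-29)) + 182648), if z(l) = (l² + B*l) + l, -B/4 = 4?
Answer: 1/558315 ≈ 1.7911e-6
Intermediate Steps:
B = -16 (B = -4*4 = -16)
z(l) = l² - 15*l (z(l) = (l² - 16*l) + l = l² - 15*l)
1/((523 + 294*z(-29)) + 182648) = 1/((523 + 294*(-29*(-15 - 29))) + 182648) = 1/((523 + 294*(-29*(-44))) + 182648) = 1/((523 + 294*1276) + 182648) = 1/((523 + 375144) + 182648) = 1/(375667 + 182648) = 1/558315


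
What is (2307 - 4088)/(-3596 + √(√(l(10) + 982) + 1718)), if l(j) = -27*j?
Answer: 1781/(3596 - √(1718 + 2*√178)) ≈ 0.50109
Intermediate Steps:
(2307 - 4088)/(-3596 + √(√(l(10) + 982) + 1718)) = (2307 - 4088)/(-3596 + √(√(-27*10 + 982) + 1718)) = -1781/(-3596 + √(√(-270 + 982) + 1718)) = -1781/(-3596 + √(√712 + 1718)) = -1781/(-3596 + √(2*√178 + 1718)) = -1781/(-3596 + √(1718 + 2*√178))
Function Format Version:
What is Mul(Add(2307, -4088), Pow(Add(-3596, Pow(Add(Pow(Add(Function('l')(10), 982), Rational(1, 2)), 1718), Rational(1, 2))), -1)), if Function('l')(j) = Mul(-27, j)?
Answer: Mul(1781, Pow(Add(3596, Mul(-1, Pow(Add(1718, Mul(2, Pow(178, Rational(1, 2)))), Rational(1, 2)))), -1)) ≈ 0.50109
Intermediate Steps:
Mul(Add(2307, -4088), Pow(Add(-3596, Pow(Add(Pow(Add(Function('l')(10), 982), Rational(1, 2)), 1718), Rational(1, 2))), -1)) = Mul(Add(2307, -4088), Pow(Add(-3596, Pow(Add(Pow(Add(Mul(-27, 10), 982), Rational(1, 2)), 1718), Rational(1, 2))), -1)) = Mul(-1781, Pow(Add(-3596, Pow(Add(Pow(Add(-270, 982), Rational(1, 2)), 1718), Rational(1, 2))), -1)) = Mul(-1781, Pow(Add(-3596, Pow(Add(Pow(712, Rational(1, 2)), 1718), Rational(1, 2))), -1)) = Mul(-1781, Pow(Add(-3596, Pow(Add(Mul(2, Pow(178, Rational(1, 2))), 1718), Rational(1, 2))), -1)) = Mul(-1781, Pow(Add(-3596, Pow(Add(1718, Mul(2, Pow(178, Rational(1, 2)))), Rational(1, 2))), -1))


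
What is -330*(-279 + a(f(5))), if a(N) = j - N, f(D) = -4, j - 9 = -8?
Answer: 90420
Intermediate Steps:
j = 1 (j = 9 - 8 = 1)
a(N) = 1 - N
-330*(-279 + a(f(5))) = -330*(-279 + (1 - 1*(-4))) = -330*(-279 + (1 + 4)) = -330*(-279 + 5) = -330*(-274) = 90420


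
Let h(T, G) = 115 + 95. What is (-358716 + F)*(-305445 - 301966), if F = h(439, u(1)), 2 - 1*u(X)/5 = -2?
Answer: 217760487966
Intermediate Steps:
u(X) = 20 (u(X) = 10 - 5*(-2) = 10 + 10 = 20)
h(T, G) = 210
F = 210
(-358716 + F)*(-305445 - 301966) = (-358716 + 210)*(-305445 - 301966) = -358506*(-607411) = 217760487966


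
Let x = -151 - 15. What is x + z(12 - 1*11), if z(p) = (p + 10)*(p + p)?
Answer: -144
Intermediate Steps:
z(p) = 2*p*(10 + p) (z(p) = (10 + p)*(2*p) = 2*p*(10 + p))
x = -166
x + z(12 - 1*11) = -166 + 2*(12 - 1*11)*(10 + (12 - 1*11)) = -166 + 2*(12 - 11)*(10 + (12 - 11)) = -166 + 2*1*(10 + 1) = -166 + 2*1*11 = -166 + 22 = -144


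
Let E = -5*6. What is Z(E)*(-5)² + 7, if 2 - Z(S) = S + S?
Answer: 1557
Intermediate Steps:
E = -30
Z(S) = 2 - 2*S (Z(S) = 2 - (S + S) = 2 - 2*S)
Z(E)*(-5)² + 7 = (2 - 2*(-30))*(-5)² + 7 = (2 + 60)*25 + 7 = 62*25 + 7 = 1550 + 7 = 1557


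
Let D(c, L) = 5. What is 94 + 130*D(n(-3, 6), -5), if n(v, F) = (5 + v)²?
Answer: 744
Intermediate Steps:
94 + 130*D(n(-3, 6), -5) = 94 + 130*5 = 94 + 650 = 744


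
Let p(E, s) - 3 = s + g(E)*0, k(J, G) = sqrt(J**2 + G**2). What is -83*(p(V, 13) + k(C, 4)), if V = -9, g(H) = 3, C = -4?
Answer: -1328 - 332*sqrt(2) ≈ -1797.5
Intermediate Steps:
k(J, G) = sqrt(G**2 + J**2)
p(E, s) = 3 + s (p(E, s) = 3 + (s + 3*0) = 3 + (s + 0) = 3 + s)
-83*(p(V, 13) + k(C, 4)) = -83*((3 + 13) + sqrt(4**2 + (-4)**2)) = -83*(16 + sqrt(16 + 16)) = -83*(16 + sqrt(32)) = -83*(16 + 4*sqrt(2)) = -1328 - 332*sqrt(2)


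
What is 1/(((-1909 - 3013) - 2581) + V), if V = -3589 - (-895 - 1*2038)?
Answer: -1/8159 ≈ -0.00012256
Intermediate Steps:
V = -656 (V = -3589 - (-895 - 2038) = -3589 - 1*(-2933) = -3589 + 2933 = -656)
1/(((-1909 - 3013) - 2581) + V) = 1/(((-1909 - 3013) - 2581) - 656) = 1/((-4922 - 2581) - 656) = 1/(-7503 - 656) = 1/(-8159) = -1/8159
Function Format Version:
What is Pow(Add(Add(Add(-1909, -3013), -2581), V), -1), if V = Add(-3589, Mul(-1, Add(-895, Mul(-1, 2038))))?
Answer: Rational(-1, 8159) ≈ -0.00012256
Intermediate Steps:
V = -656 (V = Add(-3589, Mul(-1, Add(-895, -2038))) = Add(-3589, Mul(-1, -2933)) = Add(-3589, 2933) = -656)
Pow(Add(Add(Add(-1909, -3013), -2581), V), -1) = Pow(Add(Add(Add(-1909, -3013), -2581), -656), -1) = Pow(Add(Add(-4922, -2581), -656), -1) = Pow(Add(-7503, -656), -1) = Pow(-8159, -1) = Rational(-1, 8159)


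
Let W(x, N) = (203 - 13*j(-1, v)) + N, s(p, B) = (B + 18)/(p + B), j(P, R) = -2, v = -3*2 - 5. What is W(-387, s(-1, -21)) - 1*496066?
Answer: -10908411/22 ≈ -4.9584e+5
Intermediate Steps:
v = -11 (v = -6 - 5 = -11)
s(p, B) = (18 + B)/(B + p)
W(x, N) = 229 + N (W(x, N) = (203 - 13*(-2)) + N = (203 + 26) + N = 229 + N)
W(-387, s(-1, -21)) - 1*496066 = (229 + (18 - 21)/(-21 - 1)) - 1*496066 = (229 - 3/(-22)) - 496066 = (229 - 1/22*(-3)) - 496066 = (229 + 3/22) - 496066 = 5041/22 - 496066 = -10908411/22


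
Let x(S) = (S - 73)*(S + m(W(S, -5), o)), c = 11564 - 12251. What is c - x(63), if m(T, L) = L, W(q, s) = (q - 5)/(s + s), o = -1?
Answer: -67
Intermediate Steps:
W(q, s) = (-5 + q)/(2*s) (W(q, s) = (-5 + q)/((2*s)) = (-5 + q)*(1/(2*s)) = (-5 + q)/(2*s))
c = -687
x(S) = (-1 + S)*(-73 + S) (x(S) = (S - 73)*(S - 1) = (-73 + S)*(-1 + S) = (-1 + S)*(-73 + S))
c - x(63) = -687 - (73 + 63² - 74*63) = -687 - (73 + 3969 - 4662) = -687 - 1*(-620) = -687 + 620 = -67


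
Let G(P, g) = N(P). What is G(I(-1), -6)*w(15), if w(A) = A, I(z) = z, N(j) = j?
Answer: -15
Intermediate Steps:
G(P, g) = P
G(I(-1), -6)*w(15) = -1*15 = -15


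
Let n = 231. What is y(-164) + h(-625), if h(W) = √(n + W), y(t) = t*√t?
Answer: I*(√394 - 328*√41) ≈ -2080.4*I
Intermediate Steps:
y(t) = t^(3/2)
h(W) = √(231 + W)
y(-164) + h(-625) = (-164)^(3/2) + √(231 - 625) = -328*I*√41 + √(-394) = -328*I*√41 + I*√394 = I*√394 - 328*I*√41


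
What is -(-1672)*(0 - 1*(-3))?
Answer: 5016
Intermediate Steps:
-(-1672)*(0 - 1*(-3)) = -(-1672)*(0 + 3) = -(-1672)*3 = -88*(-57) = 5016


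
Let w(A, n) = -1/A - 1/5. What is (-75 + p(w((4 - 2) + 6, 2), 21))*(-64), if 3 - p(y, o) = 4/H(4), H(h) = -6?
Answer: 13696/3 ≈ 4565.3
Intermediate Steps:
w(A, n) = -1/5 - 1/A (w(A, n) = -1/A - 1*1/5 = -1/A - 1/5 = -1/5 - 1/A)
p(y, o) = 11/3 (p(y, o) = 3 - 4/(-6) = 3 - 4*(-1)/6 = 3 - 1*(-2/3) = 3 + 2/3 = 11/3)
(-75 + p(w((4 - 2) + 6, 2), 21))*(-64) = (-75 + 11/3)*(-64) = -214/3*(-64) = 13696/3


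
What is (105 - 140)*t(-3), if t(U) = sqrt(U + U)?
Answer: -35*I*sqrt(6) ≈ -85.732*I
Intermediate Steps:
t(U) = sqrt(2)*sqrt(U) (t(U) = sqrt(2*U) = sqrt(2)*sqrt(U))
(105 - 140)*t(-3) = (105 - 140)*(sqrt(2)*sqrt(-3)) = -35*sqrt(2)*I*sqrt(3) = -35*I*sqrt(6)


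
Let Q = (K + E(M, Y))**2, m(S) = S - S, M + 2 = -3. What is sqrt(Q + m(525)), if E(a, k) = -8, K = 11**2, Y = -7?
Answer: 113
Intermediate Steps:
M = -5 (M = -2 - 3 = -5)
K = 121
m(S) = 0
Q = 12769 (Q = (121 - 8)**2 = 113**2 = 12769)
sqrt(Q + m(525)) = sqrt(12769 + 0) = sqrt(12769) = 113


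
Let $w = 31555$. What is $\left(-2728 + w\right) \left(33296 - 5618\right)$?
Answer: $797873706$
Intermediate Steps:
$\left(-2728 + w\right) \left(33296 - 5618\right) = \left(-2728 + 31555\right) \left(33296 - 5618\right) = 28827 \cdot 27678 = 797873706$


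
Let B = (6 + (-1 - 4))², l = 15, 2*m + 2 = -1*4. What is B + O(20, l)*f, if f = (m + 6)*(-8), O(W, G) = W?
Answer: -479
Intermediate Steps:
m = -3 (m = -1 + (-1*4)/2 = -1 + (½)*(-4) = -1 - 2 = -3)
f = -24 (f = (-3 + 6)*(-8) = 3*(-8) = -24)
B = 1 (B = (6 - 5)² = 1² = 1)
B + O(20, l)*f = 1 + 20*(-24) = 1 - 480 = -479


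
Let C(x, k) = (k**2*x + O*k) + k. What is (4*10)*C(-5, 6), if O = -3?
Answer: -7680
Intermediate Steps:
C(x, k) = -2*k + x*k**2 (C(x, k) = (k**2*x - 3*k) + k = (x*k**2 - 3*k) + k = (-3*k + x*k**2) + k = -2*k + x*k**2)
(4*10)*C(-5, 6) = (4*10)*(6*(-2 + 6*(-5))) = 40*(6*(-2 - 30)) = 40*(6*(-32)) = 40*(-192) = -7680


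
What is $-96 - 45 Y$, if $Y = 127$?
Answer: $-5811$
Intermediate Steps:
$-96 - 45 Y = -96 - 5715 = -5811$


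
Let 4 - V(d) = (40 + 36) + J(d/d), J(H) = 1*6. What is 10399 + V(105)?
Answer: 10321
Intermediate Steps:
J(H) = 6
V(d) = -78 (V(d) = 4 - ((40 + 36) + 6) = 4 - (76 + 6) = 4 - 1*82 = 4 - 82 = -78)
10399 + V(105) = 10399 - 78 = 10321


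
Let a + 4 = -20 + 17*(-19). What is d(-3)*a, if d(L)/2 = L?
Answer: 2082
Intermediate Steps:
d(L) = 2*L
a = -347 (a = -4 + (-20 + 17*(-19)) = -4 + (-20 - 323) = -4 - 343 = -347)
d(-3)*a = (2*(-3))*(-347) = -6*(-347) = 2082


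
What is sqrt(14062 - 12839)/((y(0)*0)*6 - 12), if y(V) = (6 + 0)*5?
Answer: -sqrt(1223)/12 ≈ -2.9143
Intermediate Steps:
y(V) = 30 (y(V) = 6*5 = 30)
sqrt(14062 - 12839)/((y(0)*0)*6 - 12) = sqrt(14062 - 12839)/((30*0)*6 - 12) = sqrt(1223)/(0*6 - 12) = sqrt(1223)/(0 - 12) = sqrt(1223)/(-12) = -sqrt(1223)/12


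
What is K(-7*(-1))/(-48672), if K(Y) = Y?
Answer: -7/48672 ≈ -0.00014382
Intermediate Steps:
K(-7*(-1))/(-48672) = -7*(-1)/(-48672) = 7*(-1/48672) = -7/48672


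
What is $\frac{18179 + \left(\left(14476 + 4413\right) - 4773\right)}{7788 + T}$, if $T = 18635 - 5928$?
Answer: $\frac{6459}{4099} \approx 1.5758$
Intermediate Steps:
$T = 12707$ ($T = 18635 - 5928 = 12707$)
$\frac{18179 + \left(\left(14476 + 4413\right) - 4773\right)}{7788 + T} = \frac{18179 + \left(\left(14476 + 4413\right) - 4773\right)}{7788 + 12707} = \frac{18179 + \left(18889 - 4773\right)}{20495} = \left(18179 + 14116\right) \frac{1}{20495} = 32295 \cdot \frac{1}{20495} = \frac{6459}{4099}$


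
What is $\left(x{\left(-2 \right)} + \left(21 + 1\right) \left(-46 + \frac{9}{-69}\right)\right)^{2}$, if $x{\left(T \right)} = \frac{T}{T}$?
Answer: $\frac{543775761}{529} \approx 1.0279 \cdot 10^{6}$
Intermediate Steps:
$x{\left(T \right)} = 1$
$\left(x{\left(-2 \right)} + \left(21 + 1\right) \left(-46 + \frac{9}{-69}\right)\right)^{2} = \left(1 + \left(21 + 1\right) \left(-46 + \frac{9}{-69}\right)\right)^{2} = \left(1 + 22 \left(-46 + 9 \left(- \frac{1}{69}\right)\right)\right)^{2} = \left(1 + 22 \left(-46 - \frac{3}{23}\right)\right)^{2} = \left(1 + 22 \left(- \frac{1061}{23}\right)\right)^{2} = \left(1 - \frac{23342}{23}\right)^{2} = \left(- \frac{23319}{23}\right)^{2} = \frac{543775761}{529}$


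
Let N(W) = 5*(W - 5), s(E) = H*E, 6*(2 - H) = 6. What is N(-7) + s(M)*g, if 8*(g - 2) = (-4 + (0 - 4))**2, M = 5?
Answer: -10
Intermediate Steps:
H = 1 (H = 2 - 1/6*6 = 2 - 1 = 1)
s(E) = E (s(E) = 1*E = E)
N(W) = -25 + 5*W (N(W) = 5*(-5 + W) = -25 + 5*W)
g = 10 (g = 2 + (-4 + (0 - 4))**2/8 = 2 + (-4 - 4)**2/8 = 2 + (1/8)*(-8)**2 = 2 + (1/8)*64 = 2 + 8 = 10)
N(-7) + s(M)*g = (-25 + 5*(-7)) + 5*10 = (-25 - 35) + 50 = -60 + 50 = -10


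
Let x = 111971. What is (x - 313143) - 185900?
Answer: -387072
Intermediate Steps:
(x - 313143) - 185900 = (111971 - 313143) - 185900 = -201172 - 185900 = -387072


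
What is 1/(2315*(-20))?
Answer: -1/46300 ≈ -2.1598e-5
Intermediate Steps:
1/(2315*(-20)) = 1/(-46300) = -1/46300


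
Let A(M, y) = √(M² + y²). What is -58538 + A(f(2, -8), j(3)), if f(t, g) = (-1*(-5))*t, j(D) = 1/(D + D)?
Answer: -58538 + √3601/6 ≈ -58528.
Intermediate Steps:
j(D) = 1/(2*D)
f(t, g) = 5*t
-58538 + A(f(2, -8), j(3)) = -58538 + √((5*2)² + ((½)/3)²) = -58538 + √(10² + ((½)*(⅓))²) = -58538 + √(100 + (⅙)²) = -58538 + √(100 + 1/36) = -58538 + √(3601/36) = -58538 + √3601/6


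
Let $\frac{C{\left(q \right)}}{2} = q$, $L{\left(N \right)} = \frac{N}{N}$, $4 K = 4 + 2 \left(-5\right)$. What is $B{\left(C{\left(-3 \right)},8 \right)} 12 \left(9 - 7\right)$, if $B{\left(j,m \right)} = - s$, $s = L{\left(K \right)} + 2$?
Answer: $-72$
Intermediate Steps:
$K = - \frac{3}{2}$ ($K = \frac{4 + 2 \left(-5\right)}{4} = \frac{4 - 10}{4} = \frac{1}{4} \left(-6\right) = - \frac{3}{2} \approx -1.5$)
$L{\left(N \right)} = 1$
$s = 3$ ($s = 1 + 2 = 3$)
$C{\left(q \right)} = 2 q$
$B{\left(j,m \right)} = -3$ ($B{\left(j,m \right)} = \left(-1\right) 3 = -3$)
$B{\left(C{\left(-3 \right)},8 \right)} 12 \left(9 - 7\right) = - 3 \cdot 12 \left(9 - 7\right) = - 3 \cdot 12 \cdot 2 = \left(-3\right) 24 = -72$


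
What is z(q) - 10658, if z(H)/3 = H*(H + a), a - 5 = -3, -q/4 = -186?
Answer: 1654414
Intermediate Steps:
q = 744 (q = -4*(-186) = 744)
a = 2 (a = 5 - 3 = 2)
z(H) = 3*H*(2 + H) (z(H) = 3*(H*(H + 2)) = 3*(H*(2 + H)) = 3*H*(2 + H))
z(q) - 10658 = 3*744*(2 + 744) - 10658 = 3*744*746 - 10658 = 1665072 - 10658 = 1654414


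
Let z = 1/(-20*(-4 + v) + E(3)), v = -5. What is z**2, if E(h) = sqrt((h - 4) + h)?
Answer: (180 + sqrt(2))**(-2) ≈ 3.0385e-5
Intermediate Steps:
E(h) = sqrt(-4 + 2*h) (E(h) = sqrt((-4 + h) + h) = sqrt(-4 + 2*h))
z = 1/(180 + sqrt(2)) (z = 1/(-20*(-4 - 5) + sqrt(-4 + 2*3)) = 1/(-20*(-9) + sqrt(-4 + 6)) = 1/(-4*(-45) + sqrt(2)) = 1/(180 + sqrt(2)) ≈ 0.0055122)
z**2 = (90/16199 - sqrt(2)/32398)**2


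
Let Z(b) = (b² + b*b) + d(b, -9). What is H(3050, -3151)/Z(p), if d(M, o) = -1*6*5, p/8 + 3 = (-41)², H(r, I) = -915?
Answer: -915/360407522 ≈ -2.5388e-6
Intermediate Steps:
p = 13424 (p = -24 + 8*(-41)² = -24 + 8*1681 = -24 + 13448 = 13424)
d(M, o) = -30 (d(M, o) = -6*5 = -30)
Z(b) = -30 + 2*b² (Z(b) = (b² + b*b) - 30 = (b² + b²) - 30 = 2*b² - 30 = -30 + 2*b²)
H(3050, -3151)/Z(p) = -915/(-30 + 2*13424²) = -915/(-30 + 2*180203776) = -915/(-30 + 360407552) = -915/360407522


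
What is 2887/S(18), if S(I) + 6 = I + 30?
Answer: 2887/42 ≈ 68.738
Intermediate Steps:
S(I) = 24 + I (S(I) = -6 + (I + 30) = -6 + (30 + I) = 24 + I)
2887/S(18) = 2887/(24 + 18) = 2887/42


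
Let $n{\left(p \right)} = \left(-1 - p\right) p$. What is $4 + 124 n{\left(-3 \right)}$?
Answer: $-740$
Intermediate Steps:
$n{\left(p \right)} = p \left(-1 - p\right)$
$4 + 124 n{\left(-3 \right)} = 4 + 124 \left(\left(-1\right) \left(-3\right) \left(1 - 3\right)\right) = 4 + 124 \left(\left(-1\right) \left(-3\right) \left(-2\right)\right) = 4 + 124 \left(-6\right) = 4 - 744 = -740$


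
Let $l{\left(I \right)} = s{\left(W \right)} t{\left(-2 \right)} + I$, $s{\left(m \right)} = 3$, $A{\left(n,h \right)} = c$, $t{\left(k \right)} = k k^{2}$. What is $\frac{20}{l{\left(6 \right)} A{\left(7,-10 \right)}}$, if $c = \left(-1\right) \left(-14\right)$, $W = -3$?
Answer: $- \frac{5}{63} \approx -0.079365$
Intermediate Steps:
$c = 14$
$t{\left(k \right)} = k^{3}$
$A{\left(n,h \right)} = 14$
$l{\left(I \right)} = -24 + I$ ($l{\left(I \right)} = 3 \left(-2\right)^{3} + I = 3 \left(-8\right) + I = -24 + I$)
$\frac{20}{l{\left(6 \right)} A{\left(7,-10 \right)}} = \frac{20}{\left(-24 + 6\right) 14} = \frac{20}{\left(-18\right) 14} = \frac{20}{-252} = 20 \left(- \frac{1}{252}\right) = - \frac{5}{63}$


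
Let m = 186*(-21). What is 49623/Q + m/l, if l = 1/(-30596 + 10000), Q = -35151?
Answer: 942608918251/11717 ≈ 8.0448e+7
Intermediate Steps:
m = -3906
l = -1/20596 (l = 1/(-20596) = -1/20596 ≈ -4.8553e-5)
49623/Q + m/l = 49623/(-35151) - 3906/(-1/20596) = 49623*(-1/35151) - 3906*(-20596) = -16541/11717 + 80447976 = 942608918251/11717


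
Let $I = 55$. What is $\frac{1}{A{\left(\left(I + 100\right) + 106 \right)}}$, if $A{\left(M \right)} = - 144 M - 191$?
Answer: $- \frac{1}{37775} \approx -2.6473 \cdot 10^{-5}$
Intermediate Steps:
$A{\left(M \right)} = -191 - 144 M$
$\frac{1}{A{\left(\left(I + 100\right) + 106 \right)}} = \frac{1}{-191 - 144 \left(\left(55 + 100\right) + 106\right)} = \frac{1}{-191 - 144 \left(155 + 106\right)} = \frac{1}{-191 - 37584} = \frac{1}{-37775} = - \frac{1}{37775}$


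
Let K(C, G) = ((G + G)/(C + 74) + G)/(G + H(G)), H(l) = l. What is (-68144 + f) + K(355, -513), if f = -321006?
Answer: -333890269/858 ≈ -3.8915e+5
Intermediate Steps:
K(C, G) = (G + 2*G/(74 + C))/(2*G) (K(C, G) = ((G + G)/(C + 74) + G)/(G + G) = ((2*G)/(74 + C) + G)/((2*G)) = (2*G/(74 + C) + G)*(1/(2*G)) = (G + 2*G/(74 + C))*(1/(2*G)) = (G + 2*G/(74 + C))/(2*G))
(-68144 + f) + K(355, -513) = (-68144 - 321006) + (76 + 355)/(2*(74 + 355)) = -389150 + (1/2)*431/429 = -389150 + (1/2)*(1/429)*431 = -389150 + 431/858 = -333890269/858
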